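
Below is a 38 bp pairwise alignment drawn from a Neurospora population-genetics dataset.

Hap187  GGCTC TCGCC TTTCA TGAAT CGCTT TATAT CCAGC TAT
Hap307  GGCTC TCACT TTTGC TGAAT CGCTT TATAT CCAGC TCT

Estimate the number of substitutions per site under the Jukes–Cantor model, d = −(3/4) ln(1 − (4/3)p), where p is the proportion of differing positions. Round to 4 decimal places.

0.1447

Mismatches occur at site 8 (G→A), site 10 (C→T), site 14 (C→G), site 15 (A→C), site 37 (A→C).
p = 5/38 = 0.131579.
d = −0.75 · ln(1 − (4/3)·0.131579) = −0.75 · ln(0.824561) = −0.75 · (-0.192904) = 0.1447.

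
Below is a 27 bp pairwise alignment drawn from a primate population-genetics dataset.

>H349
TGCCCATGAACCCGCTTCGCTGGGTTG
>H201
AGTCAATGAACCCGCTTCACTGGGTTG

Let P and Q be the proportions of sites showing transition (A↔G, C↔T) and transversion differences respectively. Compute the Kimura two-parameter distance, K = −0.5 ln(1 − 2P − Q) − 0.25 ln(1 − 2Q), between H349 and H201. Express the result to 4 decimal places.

0.1657

The sequences differ at positions 1 (T/A, transversion), 3 (C/T, transition), 5 (C/A, transversion), 19 (G/A, transition).
Of the 4 differences, 2 transitions and 2 transversions over 27 sites: P = 2/27 = 0.074074, Q = 2/27 = 0.074074.
d = −0.5·ln(0.777778) − 0.25·ln(0.851852) = −0.5·(-0.251314) − 0.25·(-0.160342) = 0.1657.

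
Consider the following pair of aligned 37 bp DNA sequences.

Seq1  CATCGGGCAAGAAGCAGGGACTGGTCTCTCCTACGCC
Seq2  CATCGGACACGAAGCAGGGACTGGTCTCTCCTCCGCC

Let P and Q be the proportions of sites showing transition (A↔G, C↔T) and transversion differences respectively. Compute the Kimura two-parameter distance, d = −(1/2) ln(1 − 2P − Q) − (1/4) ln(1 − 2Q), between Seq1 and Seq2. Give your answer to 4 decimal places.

0.0858

The sequences differ at positions 7 (G/A, transition), 10 (A/C, transversion), 33 (A/C, transversion).
Of the 3 differences, 1 transition and 2 transversions over 37 sites: P = 1/37 = 0.027027, Q = 2/37 = 0.054054.
d = −0.5·ln(0.891892) − 0.25·ln(0.891892) = −0.5·(-0.114410) − 0.25·(-0.114410) = 0.0858.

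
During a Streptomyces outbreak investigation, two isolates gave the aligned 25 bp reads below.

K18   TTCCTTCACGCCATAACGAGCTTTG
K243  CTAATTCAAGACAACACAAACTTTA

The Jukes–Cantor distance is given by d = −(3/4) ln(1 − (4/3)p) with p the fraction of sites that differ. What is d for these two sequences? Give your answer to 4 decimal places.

Differing sites — 1:T/C; 3:C/A; 4:C/A; 9:C/A; 11:C/A; 14:T/A; 15:A/C; 18:G/A; 20:G/A; 25:G/A.
p = 10/25 = 0.400000.
d = −0.75 · ln(1 − (4/3)·0.400000) = −0.75 · ln(0.466667) = −0.75 · (-0.762139) = 0.5716.

0.5716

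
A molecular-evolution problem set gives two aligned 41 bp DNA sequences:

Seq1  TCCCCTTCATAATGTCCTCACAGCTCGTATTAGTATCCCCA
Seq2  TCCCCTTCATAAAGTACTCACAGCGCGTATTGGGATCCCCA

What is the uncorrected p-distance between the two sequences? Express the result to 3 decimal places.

0.122

Differing sites — 13:T/A; 16:C/A; 25:T/G; 32:A/G; 34:T/G.
There are 5 differences over 41 sites, so p = 5/41 = 0.122.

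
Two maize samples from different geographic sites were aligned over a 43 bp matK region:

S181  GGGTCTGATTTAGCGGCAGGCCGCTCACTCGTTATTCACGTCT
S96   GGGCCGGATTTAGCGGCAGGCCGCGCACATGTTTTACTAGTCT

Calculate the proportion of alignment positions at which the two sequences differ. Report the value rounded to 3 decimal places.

0.209

Mismatches occur at site 4 (T→C), site 6 (T→G), site 25 (T→G), site 29 (T→A), site 30 (C→T), site 34 (A→T), site 36 (T→A), site 38 (A→T), site 39 (C→A).
There are 9 differences over 43 sites, so p = 9/43 = 0.209.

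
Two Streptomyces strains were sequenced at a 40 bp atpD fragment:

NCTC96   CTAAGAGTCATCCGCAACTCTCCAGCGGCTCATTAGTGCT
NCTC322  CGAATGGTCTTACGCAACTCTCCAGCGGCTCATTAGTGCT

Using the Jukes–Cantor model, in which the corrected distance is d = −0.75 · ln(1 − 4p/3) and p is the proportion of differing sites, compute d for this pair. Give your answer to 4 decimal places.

0.1367

The sequences differ at positions 2 (T/G), 5 (G/T), 6 (A/G), 10 (A/T), 12 (C/A).
p = 5/40 = 0.125000.
d = −0.75 · ln(1 − (4/3)·0.125000) = −0.75 · ln(0.833333) = −0.75 · (-0.182322) = 0.1367.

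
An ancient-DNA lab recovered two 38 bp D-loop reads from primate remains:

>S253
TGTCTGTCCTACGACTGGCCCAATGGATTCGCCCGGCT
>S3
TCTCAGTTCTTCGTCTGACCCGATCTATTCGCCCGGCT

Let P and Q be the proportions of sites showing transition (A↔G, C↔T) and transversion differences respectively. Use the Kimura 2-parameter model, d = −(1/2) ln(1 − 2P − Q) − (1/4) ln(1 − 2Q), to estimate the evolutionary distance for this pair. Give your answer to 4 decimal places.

0.2846

The sequences differ at positions 2 (G/C, transversion), 5 (T/A, transversion), 8 (C/T, transition), 11 (A/T, transversion), 14 (A/T, transversion), 18 (G/A, transition), 22 (A/G, transition), 25 (G/C, transversion), 26 (G/T, transversion).
Of the 9 differences, 3 transitions and 6 transversions over 38 sites: P = 3/38 = 0.078947, Q = 6/38 = 0.157895.
d = −0.5·ln(0.684211) − 0.25·ln(0.684210) = −0.5·(-0.379489) − 0.25·(-0.379490) = 0.2846.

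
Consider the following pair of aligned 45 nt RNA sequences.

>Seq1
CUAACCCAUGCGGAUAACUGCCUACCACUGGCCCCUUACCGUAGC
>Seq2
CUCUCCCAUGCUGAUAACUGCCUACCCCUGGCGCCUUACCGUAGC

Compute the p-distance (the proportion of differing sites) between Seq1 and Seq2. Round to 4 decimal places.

0.1111

Mismatches occur at site 3 (A↔C), site 4 (A↔U), site 12 (G↔U), site 27 (A↔C), site 33 (C↔G).
There are 5 differences over 45 sites, so p = 5/45 = 0.1111.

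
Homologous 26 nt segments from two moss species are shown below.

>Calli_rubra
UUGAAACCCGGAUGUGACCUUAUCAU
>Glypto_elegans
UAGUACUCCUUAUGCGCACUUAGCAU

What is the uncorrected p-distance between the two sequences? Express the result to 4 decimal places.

0.3846

Mismatches occur at site 2 (U→A), site 4 (A→U), site 6 (A→C), site 7 (C→U), site 10 (G→U), site 11 (G→U), site 15 (U→C), site 17 (A→C), site 18 (C→A), site 23 (U→G).
There are 10 differences over 26 sites, so p = 10/26 = 0.3846.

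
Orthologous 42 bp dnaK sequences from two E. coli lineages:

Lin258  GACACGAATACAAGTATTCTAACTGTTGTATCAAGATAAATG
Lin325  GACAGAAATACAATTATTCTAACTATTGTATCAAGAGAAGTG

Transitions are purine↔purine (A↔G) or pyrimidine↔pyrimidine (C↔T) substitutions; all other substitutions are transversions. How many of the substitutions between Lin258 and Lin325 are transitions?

3

Mismatches occur at site 5 (C→G, transversion), site 6 (G→A, transition), site 14 (G→T, transversion), site 25 (G→A, transition), site 37 (T→G, transversion), site 40 (A→G, transition).
Of the 6 differences, 3 transitions and 3 transversions, so the answer is 3.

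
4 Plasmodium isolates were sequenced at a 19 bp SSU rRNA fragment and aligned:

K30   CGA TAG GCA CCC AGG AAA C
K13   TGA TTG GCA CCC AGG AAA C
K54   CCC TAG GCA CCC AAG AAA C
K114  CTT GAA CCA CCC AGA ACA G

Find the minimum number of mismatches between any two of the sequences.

2

Pairwise Hamming distances:
  K30 vs K13: 2
  K30 vs K54: 3
  K30 vs K114: 8
  K13 vs K54: 5
  K13 vs K114: 10
  K54 vs K114: 9
The smallest is 2, between K30 and K13.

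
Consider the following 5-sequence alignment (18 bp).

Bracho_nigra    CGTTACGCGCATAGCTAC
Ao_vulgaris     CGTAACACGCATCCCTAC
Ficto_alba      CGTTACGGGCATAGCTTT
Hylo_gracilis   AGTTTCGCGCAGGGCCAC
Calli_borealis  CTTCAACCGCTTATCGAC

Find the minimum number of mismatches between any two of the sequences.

3

Pairwise Hamming distances:
  Bracho_nigra vs Ao_vulgaris: 4
  Bracho_nigra vs Ficto_alba: 3
  Bracho_nigra vs Hylo_gracilis: 5
  Bracho_nigra vs Calli_borealis: 7
  Ao_vulgaris vs Ficto_alba: 7
  Ao_vulgaris vs Hylo_gracilis: 8
  Ao_vulgaris vs Calli_borealis: 8
  Ficto_alba vs Hylo_gracilis: 8
  Ficto_alba vs Calli_borealis: 10
  Hylo_gracilis vs Calli_borealis: 11
The smallest is 3, between Bracho_nigra and Ficto_alba.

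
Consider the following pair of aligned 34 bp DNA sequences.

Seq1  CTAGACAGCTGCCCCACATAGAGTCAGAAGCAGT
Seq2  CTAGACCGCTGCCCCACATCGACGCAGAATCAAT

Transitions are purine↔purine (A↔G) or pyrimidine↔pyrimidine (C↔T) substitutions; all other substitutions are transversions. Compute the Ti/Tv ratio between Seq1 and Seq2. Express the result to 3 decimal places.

Differing sites — 7:A/C (Tv); 20:A/C (Tv); 23:G/C (Tv); 24:T/G (Tv); 30:G/T (Tv); 33:G/A (Ti).
Of the 6 differences, 1 transition and 5 transversions, so Ti/Tv = 1/5 = 0.200.

0.200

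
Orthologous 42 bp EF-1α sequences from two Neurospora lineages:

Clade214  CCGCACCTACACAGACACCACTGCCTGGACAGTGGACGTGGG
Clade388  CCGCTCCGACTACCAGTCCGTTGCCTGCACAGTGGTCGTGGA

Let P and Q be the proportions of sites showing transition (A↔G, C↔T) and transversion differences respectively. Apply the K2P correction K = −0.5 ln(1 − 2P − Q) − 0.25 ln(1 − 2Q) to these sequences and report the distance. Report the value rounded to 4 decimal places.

0.4014

The sequences differ at positions 5 (A/T, transversion), 8 (T/G, transversion), 11 (A/T, transversion), 12 (C/A, transversion), 13 (A/C, transversion), 14 (G/C, transversion), 16 (C/G, transversion), 17 (A/T, transversion), 20 (A/G, transition), 21 (C/T, transition), 28 (G/C, transversion), 36 (A/T, transversion), 42 (G/A, transition).
Of the 13 differences, 3 transitions and 10 transversions over 42 sites: P = 3/42 = 0.071429, Q = 10/42 = 0.238095.
d = −0.5·ln(0.619047) − 0.25·ln(0.523810) = −0.5·(-0.479574) − 0.25·(-0.646626) = 0.4014.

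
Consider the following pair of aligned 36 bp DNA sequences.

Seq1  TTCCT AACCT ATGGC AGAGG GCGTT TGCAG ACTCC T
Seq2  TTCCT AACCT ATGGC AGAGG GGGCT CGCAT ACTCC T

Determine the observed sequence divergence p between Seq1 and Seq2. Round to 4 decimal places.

0.1111

Mismatches occur at site 22 (C↔G), site 24 (T↔C), site 26 (T↔C), site 30 (G↔T).
There are 4 differences over 36 sites, so p = 4/36 = 0.1111.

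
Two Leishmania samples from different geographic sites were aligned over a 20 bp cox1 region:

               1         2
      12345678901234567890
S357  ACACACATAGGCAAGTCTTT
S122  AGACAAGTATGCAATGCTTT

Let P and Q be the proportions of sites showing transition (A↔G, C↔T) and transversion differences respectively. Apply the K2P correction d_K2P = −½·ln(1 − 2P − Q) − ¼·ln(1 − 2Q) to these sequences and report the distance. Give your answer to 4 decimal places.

0.3887

The sequences differ at positions 2 (C/G, transversion), 6 (C/A, transversion), 7 (A/G, transition), 10 (G/T, transversion), 15 (G/T, transversion), 16 (T/G, transversion).
Of the 6 differences, 1 transition and 5 transversions over 20 sites: P = 1/20 = 0.050000, Q = 5/20 = 0.250000.
d = −0.5·ln(0.650000) − 0.25·ln(0.500000) = −0.5·(-0.430783) − 0.25·(-0.693147) = 0.3887.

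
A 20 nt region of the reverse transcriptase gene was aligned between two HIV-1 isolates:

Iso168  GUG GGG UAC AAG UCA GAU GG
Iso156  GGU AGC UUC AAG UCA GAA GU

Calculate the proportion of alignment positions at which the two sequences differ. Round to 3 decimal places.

0.350

Differing sites — 2:U/G; 3:G/U; 4:G/A; 6:G/C; 8:A/U; 18:U/A; 20:G/U.
There are 7 differences over 20 sites, so p = 7/20 = 0.350.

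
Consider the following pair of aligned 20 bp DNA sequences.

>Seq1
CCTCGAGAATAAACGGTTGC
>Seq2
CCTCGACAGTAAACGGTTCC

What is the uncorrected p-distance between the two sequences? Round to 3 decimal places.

0.150

Differing sites — 7:G/C; 9:A/G; 19:G/C.
There are 3 differences over 20 sites, so p = 3/20 = 0.150.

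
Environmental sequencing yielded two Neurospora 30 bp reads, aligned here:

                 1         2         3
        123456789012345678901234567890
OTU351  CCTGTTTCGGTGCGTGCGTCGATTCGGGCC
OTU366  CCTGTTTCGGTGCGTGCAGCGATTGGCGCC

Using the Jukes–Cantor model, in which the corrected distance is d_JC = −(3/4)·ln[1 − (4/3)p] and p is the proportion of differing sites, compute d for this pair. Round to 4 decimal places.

0.1468

The sequences differ at positions 18 (G/A), 19 (T/G), 25 (C/G), 27 (G/C).
p = 4/30 = 0.133333.
d = −0.75 · ln(1 − (4/3)·0.133333) = −0.75 · ln(0.822223) = −0.75 · (-0.195744) = 0.1468.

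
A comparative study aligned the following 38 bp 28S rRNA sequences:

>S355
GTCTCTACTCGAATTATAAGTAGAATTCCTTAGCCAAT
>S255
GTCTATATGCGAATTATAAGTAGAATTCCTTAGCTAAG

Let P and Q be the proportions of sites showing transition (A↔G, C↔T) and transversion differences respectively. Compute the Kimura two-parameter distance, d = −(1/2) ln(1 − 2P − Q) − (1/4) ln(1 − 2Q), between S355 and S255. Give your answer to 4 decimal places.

Mismatches occur at site 5 (C→A, transversion), site 8 (C→T, transition), site 9 (T→G, transversion), site 35 (C→T, transition), site 38 (T→G, transversion).
Of the 5 differences, 2 transitions and 3 transversions over 38 sites: P = 2/38 = 0.052632, Q = 3/38 = 0.078947.
d = −0.5·ln(0.815789) − 0.25·ln(0.842106) = −0.5·(-0.203600) − 0.25·(-0.171849) = 0.1448.

0.1448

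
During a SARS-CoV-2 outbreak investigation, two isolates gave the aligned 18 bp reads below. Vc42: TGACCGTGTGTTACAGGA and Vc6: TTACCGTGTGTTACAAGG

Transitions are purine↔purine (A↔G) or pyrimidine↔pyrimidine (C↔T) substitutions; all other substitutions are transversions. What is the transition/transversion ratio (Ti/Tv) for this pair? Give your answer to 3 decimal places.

2.000

Differing sites — 2:G/T (Tv); 16:G/A (Ti); 18:A/G (Ti).
Of the 3 differences, 2 transitions and 1 transversion, so Ti/Tv = 2/1 = 2.000.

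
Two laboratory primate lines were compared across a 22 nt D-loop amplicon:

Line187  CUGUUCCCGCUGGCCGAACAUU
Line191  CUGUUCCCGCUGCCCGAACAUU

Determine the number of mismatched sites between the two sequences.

1

The sequences differ at position 13 (G/C).
That gives 1 mismatch out of 22 aligned sites, so the Hamming distance is 1.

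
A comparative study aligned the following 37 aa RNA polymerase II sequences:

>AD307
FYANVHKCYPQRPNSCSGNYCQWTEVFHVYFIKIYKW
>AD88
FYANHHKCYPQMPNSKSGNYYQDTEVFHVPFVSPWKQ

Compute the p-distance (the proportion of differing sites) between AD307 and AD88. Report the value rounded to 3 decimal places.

Mismatches occur at site 5 (V→H), site 12 (R→M), site 16 (C→K), site 21 (C→Y), site 23 (W→D), site 30 (Y→P), site 32 (I→V), site 33 (K→S), site 34 (I→P), site 35 (Y→W), site 37 (W→Q).
There are 11 differences over 37 sites, so p = 11/37 = 0.297.

0.297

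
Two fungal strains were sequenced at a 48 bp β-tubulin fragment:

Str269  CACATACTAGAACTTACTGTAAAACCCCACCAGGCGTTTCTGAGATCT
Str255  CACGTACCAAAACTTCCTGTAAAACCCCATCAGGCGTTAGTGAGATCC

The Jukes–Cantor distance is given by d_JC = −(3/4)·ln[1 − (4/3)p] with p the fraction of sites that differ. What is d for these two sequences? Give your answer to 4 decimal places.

0.1885

Mismatches occur at site 4 (A/G), site 8 (T/C), site 10 (G/A), site 16 (A/C), site 30 (C/T), site 39 (T/A), site 40 (C/G), site 48 (T/C).
p = 8/48 = 0.166667.
d = −0.75 · ln(1 − (4/3)·0.166667) = −0.75 · ln(0.777777) = −0.75 · (-0.251315) = 0.1885.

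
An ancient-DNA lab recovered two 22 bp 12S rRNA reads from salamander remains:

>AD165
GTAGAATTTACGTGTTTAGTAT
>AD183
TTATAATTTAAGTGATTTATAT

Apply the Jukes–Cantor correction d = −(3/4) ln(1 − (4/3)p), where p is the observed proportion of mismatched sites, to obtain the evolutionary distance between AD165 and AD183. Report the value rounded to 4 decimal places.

Differing sites — 1:G/T; 4:G/T; 11:C/A; 15:T/A; 18:A/T; 19:G/A.
p = 6/22 = 0.272727.
d = −0.75 · ln(1 − (4/3)·0.272727) = −0.75 · ln(0.636364) = −0.75 · (-0.451985) = 0.3390.

0.3390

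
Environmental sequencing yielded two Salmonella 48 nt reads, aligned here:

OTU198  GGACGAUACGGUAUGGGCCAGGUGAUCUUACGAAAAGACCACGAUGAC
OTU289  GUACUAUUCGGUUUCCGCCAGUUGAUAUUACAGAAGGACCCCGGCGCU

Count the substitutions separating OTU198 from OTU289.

16

The sequences differ at positions 2 (G/U), 5 (G/U), 8 (A/U), 13 (A/U), 15 (G/C), 16 (G/C), 22 (G/U), 27 (C/A), 32 (G/A), 33 (A/G), 36 (A/G), 41 (A/C), 44 (A/G), 45 (U/C), 47 (A/C), 48 (C/U).
That gives 16 mismatches out of 48 aligned sites, so the Hamming distance is 16.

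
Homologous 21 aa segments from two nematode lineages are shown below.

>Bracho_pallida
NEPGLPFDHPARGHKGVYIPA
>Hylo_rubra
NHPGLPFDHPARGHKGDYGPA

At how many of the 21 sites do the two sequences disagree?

The sequences differ at positions 2 (E/H), 17 (V/D), 19 (I/G).
That gives 3 mismatches out of 21 aligned sites, so the Hamming distance is 3.

3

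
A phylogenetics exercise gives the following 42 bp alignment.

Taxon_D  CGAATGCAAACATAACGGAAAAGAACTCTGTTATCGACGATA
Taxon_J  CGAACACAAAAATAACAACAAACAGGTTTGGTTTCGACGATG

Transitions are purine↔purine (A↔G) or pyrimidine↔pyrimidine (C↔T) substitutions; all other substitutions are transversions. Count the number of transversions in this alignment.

Mismatches occur at site 5 (T/C, transition), site 6 (G/A, transition), site 11 (C/A, transversion), site 17 (G/A, transition), site 18 (G/A, transition), site 19 (A/C, transversion), site 23 (G/C, transversion), site 25 (A/G, transition), site 26 (C/G, transversion), site 28 (C/T, transition), site 31 (T/G, transversion), site 33 (A/T, transversion), site 42 (A/G, transition).
Of the 13 differences, 7 transitions and 6 transversions, so the answer is 6.

6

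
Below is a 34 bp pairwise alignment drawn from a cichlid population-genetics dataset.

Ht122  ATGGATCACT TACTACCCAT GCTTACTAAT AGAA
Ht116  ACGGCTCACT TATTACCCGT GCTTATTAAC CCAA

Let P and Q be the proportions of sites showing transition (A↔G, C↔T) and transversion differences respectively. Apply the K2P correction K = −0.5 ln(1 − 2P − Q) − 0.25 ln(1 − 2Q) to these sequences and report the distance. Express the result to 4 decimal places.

0.2895

Differing sites — 2:T/C (Ti); 5:A/C (Tv); 13:C/T (Ti); 19:A/G (Ti); 26:C/T (Ti); 30:T/C (Ti); 31:A/C (Tv); 32:G/C (Tv).
Of the 8 differences, 5 transitions and 3 transversions over 34 sites: P = 5/34 = 0.147059, Q = 3/34 = 0.088235.
d = −0.5·ln(0.617647) − 0.25·ln(0.823530) = −0.5·(-0.481838) − 0.25·(-0.194155) = 0.2895.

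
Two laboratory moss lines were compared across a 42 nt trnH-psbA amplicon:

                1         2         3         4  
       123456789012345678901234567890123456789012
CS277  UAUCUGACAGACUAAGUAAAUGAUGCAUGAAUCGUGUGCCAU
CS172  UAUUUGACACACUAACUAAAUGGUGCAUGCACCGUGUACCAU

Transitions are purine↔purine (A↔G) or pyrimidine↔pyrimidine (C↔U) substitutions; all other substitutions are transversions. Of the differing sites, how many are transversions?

3

The sequences differ at positions 4 (C/U, transition), 10 (G/C, transversion), 16 (G/C, transversion), 23 (A/G, transition), 30 (A/C, transversion), 32 (U/C, transition), 38 (G/A, transition).
Of the 7 differences, 4 transitions and 3 transversions, so the answer is 3.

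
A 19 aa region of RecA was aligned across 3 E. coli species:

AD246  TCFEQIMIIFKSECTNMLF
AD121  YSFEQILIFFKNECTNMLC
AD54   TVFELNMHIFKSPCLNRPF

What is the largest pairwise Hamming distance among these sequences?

Pairwise Hamming distances:
  AD246 vs AD121: 6
  AD246 vs AD54: 8
  AD121 vs AD54: 13
The largest is 13, between AD121 and AD54.

13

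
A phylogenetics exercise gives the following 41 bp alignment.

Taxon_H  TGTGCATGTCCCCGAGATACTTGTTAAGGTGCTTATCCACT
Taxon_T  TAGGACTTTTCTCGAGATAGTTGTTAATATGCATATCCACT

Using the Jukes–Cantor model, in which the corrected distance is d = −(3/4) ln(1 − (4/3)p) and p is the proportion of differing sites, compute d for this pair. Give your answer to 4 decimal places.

Differing sites — 2:G/A; 3:T/G; 5:C/A; 6:A/C; 8:G/T; 10:C/T; 12:C/T; 20:C/G; 28:G/T; 29:G/A; 33:T/A.
p = 11/41 = 0.268293.
d = −0.75 · ln(1 − (4/3)·0.268293) = −0.75 · ln(0.642276) = −0.75 · (-0.442737) = 0.3321.

0.3321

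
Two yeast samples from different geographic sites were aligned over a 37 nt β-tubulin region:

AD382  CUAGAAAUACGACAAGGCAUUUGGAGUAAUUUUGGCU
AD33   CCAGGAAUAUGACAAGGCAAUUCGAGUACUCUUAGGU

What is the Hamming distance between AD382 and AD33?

9

Mismatches occur at site 2 (U→C), site 5 (A→G), site 10 (C→U), site 20 (U→A), site 23 (G→C), site 29 (A→C), site 31 (U→C), site 34 (G→A), site 36 (C→G).
That gives 9 mismatches out of 37 aligned sites, so the Hamming distance is 9.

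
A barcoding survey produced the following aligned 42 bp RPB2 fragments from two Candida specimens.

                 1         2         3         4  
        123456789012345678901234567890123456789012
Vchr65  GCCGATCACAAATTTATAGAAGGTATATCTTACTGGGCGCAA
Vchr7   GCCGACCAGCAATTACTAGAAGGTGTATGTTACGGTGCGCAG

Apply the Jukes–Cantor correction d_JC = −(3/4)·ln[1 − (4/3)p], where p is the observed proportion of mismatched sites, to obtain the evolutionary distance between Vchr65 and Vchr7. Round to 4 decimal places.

0.2865

The sequences differ at positions 6 (T/C), 9 (C/G), 10 (A/C), 15 (T/A), 16 (A/C), 25 (A/G), 29 (C/G), 34 (T/G), 36 (G/T), 42 (A/G).
p = 10/42 = 0.238095.
d = −0.75 · ln(1 − (4/3)·0.238095) = −0.75 · ln(0.682540) = −0.75 · (-0.381934) = 0.2865.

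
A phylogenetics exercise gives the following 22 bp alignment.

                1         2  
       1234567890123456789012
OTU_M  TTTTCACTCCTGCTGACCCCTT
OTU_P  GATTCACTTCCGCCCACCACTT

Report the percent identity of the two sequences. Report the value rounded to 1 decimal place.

68.2%

The sequences differ at positions 1 (T/G), 2 (T/A), 9 (C/T), 11 (T/C), 14 (T/C), 15 (G/C), 19 (C/A).
15 of the 22 sites match, so the percent identity is 15/22 × 100 = 68.2%.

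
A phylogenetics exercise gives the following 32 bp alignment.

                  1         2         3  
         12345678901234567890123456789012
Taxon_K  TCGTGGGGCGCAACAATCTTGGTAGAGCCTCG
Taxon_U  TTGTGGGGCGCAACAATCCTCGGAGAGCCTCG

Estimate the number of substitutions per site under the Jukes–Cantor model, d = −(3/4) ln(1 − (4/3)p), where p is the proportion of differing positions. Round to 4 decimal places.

0.1367

Mismatches occur at site 2 (C→T), site 19 (T→C), site 21 (G→C), site 23 (T→G).
p = 4/32 = 0.125000.
d = −0.75 · ln(1 − (4/3)·0.125000) = −0.75 · ln(0.833333) = −0.75 · (-0.182322) = 0.1367.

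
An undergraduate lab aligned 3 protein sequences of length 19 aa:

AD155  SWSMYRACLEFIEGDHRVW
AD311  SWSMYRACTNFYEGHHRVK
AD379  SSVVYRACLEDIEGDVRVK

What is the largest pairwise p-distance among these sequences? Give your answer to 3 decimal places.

0.474

Pairwise Hamming distances:
  AD155 vs AD311: 5
  AD155 vs AD379: 6
  AD311 vs AD379: 9
The largest is 9 mismatches, between AD311 and AD379; p = 9/19 = 0.474.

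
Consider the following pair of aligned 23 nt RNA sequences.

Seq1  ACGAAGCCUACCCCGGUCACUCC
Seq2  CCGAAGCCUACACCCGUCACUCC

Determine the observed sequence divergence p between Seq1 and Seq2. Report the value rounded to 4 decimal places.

The sequences differ at positions 1 (A/C), 12 (C/A), 15 (G/C).
There are 3 differences over 23 sites, so p = 3/23 = 0.1304.

0.1304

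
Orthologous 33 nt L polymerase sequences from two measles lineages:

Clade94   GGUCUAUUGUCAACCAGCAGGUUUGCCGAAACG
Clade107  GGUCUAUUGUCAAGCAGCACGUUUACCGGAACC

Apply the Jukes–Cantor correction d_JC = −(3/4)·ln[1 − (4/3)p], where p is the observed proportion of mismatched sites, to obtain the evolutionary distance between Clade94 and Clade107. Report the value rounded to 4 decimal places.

Mismatches occur at site 14 (C→G), site 20 (G→C), site 25 (G→A), site 29 (A→G), site 33 (G→C).
p = 5/33 = 0.151515.
d = −0.75 · ln(1 − (4/3)·0.151515) = −0.75 · ln(0.797980) = −0.75 · (-0.225672) = 0.1693.

0.1693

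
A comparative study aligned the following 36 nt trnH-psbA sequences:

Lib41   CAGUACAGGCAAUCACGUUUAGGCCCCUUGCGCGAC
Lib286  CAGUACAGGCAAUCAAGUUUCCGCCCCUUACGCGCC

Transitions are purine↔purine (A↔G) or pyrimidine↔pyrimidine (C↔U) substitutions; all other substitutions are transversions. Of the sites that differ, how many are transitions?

1

Differing sites — 16:C/A (Tv); 21:A/C (Tv); 22:G/C (Tv); 30:G/A (Ti); 35:A/C (Tv).
Of the 5 differences, 1 transition and 4 transversions, so the answer is 1.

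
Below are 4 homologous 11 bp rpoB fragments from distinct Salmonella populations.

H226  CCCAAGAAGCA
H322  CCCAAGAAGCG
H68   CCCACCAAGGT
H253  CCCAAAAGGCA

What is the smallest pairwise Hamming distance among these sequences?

Pairwise Hamming distances:
  H226 vs H322: 1
  H226 vs H68: 4
  H226 vs H253: 2
  H322 vs H68: 4
  H322 vs H253: 3
  H68 vs H253: 5
The smallest is 1, between H226 and H322.

1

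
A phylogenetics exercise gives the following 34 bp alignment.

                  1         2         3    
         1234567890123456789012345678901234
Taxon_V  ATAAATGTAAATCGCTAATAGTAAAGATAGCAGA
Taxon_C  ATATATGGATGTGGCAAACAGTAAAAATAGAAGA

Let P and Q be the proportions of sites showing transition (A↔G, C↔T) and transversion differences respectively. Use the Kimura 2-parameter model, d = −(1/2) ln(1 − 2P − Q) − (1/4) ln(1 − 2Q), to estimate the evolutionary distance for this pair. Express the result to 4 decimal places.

Mismatches occur at site 4 (A↔T, transversion), site 8 (T↔G, transversion), site 10 (A↔T, transversion), site 11 (A↔G, transition), site 13 (C↔G, transversion), site 16 (T↔A, transversion), site 19 (T↔C, transition), site 26 (G↔A, transition), site 31 (C↔A, transversion).
Of the 9 differences, 3 transitions and 6 transversions over 34 sites: P = 3/34 = 0.088235, Q = 6/34 = 0.176471.
d = −0.5·ln(0.647059) − 0.25·ln(0.647058) = −0.5·(-0.435318) − 0.25·(-0.435319) = 0.3265.

0.3265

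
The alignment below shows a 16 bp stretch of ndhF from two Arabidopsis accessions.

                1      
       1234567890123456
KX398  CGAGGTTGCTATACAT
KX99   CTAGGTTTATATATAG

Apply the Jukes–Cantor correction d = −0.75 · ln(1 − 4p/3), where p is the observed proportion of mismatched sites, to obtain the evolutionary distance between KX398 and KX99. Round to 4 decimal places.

Differing sites — 2:G/T; 8:G/T; 9:C/A; 14:C/T; 16:T/G.
p = 5/16 = 0.312500.
d = −0.75 · ln(1 − (4/3)·0.312500) = −0.75 · ln(0.583333) = −0.75 · (-0.538997) = 0.4042.

0.4042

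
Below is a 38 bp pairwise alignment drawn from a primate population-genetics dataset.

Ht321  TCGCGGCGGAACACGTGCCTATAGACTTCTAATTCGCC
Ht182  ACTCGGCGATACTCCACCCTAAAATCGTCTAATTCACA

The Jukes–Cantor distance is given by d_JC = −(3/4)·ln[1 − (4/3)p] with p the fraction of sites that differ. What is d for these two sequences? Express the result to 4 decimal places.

0.5068

The sequences differ at positions 1 (T/A), 3 (G/T), 9 (G/A), 10 (A/T), 13 (A/T), 15 (G/C), 16 (T/A), 17 (G/C), 22 (T/A), 24 (G/A), 25 (A/T), 27 (T/G), 36 (G/A), 38 (C/A).
p = 14/38 = 0.368421.
d = −0.75 · ln(1 − (4/3)·0.368421) = −0.75 · ln(0.508772) = −0.75 · (-0.675755) = 0.5068.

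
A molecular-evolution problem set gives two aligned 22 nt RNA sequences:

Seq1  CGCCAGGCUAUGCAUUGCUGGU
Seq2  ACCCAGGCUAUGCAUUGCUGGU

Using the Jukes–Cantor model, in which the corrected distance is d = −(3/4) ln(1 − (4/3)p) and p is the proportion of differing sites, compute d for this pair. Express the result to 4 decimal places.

0.0969

Mismatches occur at site 1 (C→A), site 2 (G→C).
p = 2/22 = 0.090909.
d = −0.75 · ln(1 − (4/3)·0.090909) = −0.75 · ln(0.878788) = −0.75 · (-0.129212) = 0.0969.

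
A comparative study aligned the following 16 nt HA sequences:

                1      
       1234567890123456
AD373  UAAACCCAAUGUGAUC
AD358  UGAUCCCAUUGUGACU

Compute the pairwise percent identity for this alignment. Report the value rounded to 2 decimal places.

68.75%

The sequences differ at positions 2 (A/G), 4 (A/U), 9 (A/U), 15 (U/C), 16 (C/U).
11 of the 16 sites match, so the percent identity is 11/16 × 100 = 68.75%.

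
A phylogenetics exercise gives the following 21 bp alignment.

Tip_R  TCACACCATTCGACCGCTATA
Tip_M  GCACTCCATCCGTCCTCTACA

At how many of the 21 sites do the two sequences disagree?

Mismatches occur at site 1 (T→G), site 5 (A→T), site 10 (T→C), site 13 (A→T), site 16 (G→T), site 20 (T→C).
That gives 6 mismatches out of 21 aligned sites, so the Hamming distance is 6.

6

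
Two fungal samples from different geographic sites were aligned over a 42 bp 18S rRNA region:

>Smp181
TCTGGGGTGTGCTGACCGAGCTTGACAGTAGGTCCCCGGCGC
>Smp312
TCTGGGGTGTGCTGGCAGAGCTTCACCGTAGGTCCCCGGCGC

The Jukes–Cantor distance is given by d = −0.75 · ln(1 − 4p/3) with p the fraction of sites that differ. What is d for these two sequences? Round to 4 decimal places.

The sequences differ at positions 15 (A/G), 17 (C/A), 24 (G/C), 27 (A/C).
p = 4/42 = 0.095238.
d = −0.75 · ln(1 − (4/3)·0.095238) = −0.75 · ln(0.873016) = −0.75 · (-0.135801) = 0.1019.

0.1019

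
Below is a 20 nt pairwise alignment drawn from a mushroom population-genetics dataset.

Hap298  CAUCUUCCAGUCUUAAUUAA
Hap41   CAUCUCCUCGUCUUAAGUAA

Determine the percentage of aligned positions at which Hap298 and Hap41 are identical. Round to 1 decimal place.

80.0%

Mismatches occur at site 6 (U→C), site 8 (C→U), site 9 (A→C), site 17 (U→G).
16 of the 20 sites match, so the percent identity is 16/20 × 100 = 80.0%.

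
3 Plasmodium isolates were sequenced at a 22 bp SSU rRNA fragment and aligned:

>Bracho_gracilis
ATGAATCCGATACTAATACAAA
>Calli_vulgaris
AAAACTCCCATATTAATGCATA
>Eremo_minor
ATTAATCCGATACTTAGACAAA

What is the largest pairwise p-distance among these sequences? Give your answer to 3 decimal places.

0.409

Pairwise Hamming distances:
  Bracho_gracilis vs Calli_vulgaris: 7
  Bracho_gracilis vs Eremo_minor: 3
  Calli_vulgaris vs Eremo_minor: 9
The largest is 9 mismatches, between Calli_vulgaris and Eremo_minor; p = 9/22 = 0.409.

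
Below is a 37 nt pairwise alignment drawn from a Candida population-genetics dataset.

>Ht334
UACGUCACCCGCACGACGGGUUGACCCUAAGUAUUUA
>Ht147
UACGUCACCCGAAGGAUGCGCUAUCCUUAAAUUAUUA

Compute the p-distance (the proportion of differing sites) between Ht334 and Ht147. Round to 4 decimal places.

Mismatches occur at site 12 (C/A), site 14 (C/G), site 17 (C/U), site 19 (G/C), site 21 (U/C), site 23 (G/A), site 24 (A/U), site 27 (C/U), site 31 (G/A), site 33 (A/U), site 34 (U/A).
There are 11 differences over 37 sites, so p = 11/37 = 0.2973.

0.2973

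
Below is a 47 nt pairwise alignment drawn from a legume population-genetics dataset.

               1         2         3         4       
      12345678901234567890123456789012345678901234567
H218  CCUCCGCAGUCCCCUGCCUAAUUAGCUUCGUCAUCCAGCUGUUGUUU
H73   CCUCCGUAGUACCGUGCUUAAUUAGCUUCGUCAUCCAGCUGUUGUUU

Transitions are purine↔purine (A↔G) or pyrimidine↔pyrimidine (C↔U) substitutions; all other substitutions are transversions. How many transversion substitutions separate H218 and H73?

The sequences differ at positions 7 (C/U, transition), 11 (C/A, transversion), 14 (C/G, transversion), 18 (C/U, transition).
Of the 4 differences, 2 transitions and 2 transversions, so the answer is 2.

2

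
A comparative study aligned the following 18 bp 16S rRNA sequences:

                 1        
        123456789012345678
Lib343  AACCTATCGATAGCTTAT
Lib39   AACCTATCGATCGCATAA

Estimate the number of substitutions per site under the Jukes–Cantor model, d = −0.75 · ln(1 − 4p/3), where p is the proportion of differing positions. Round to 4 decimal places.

Mismatches occur at site 12 (A↔C), site 15 (T↔A), site 18 (T↔A).
p = 3/18 = 0.166667.
d = −0.75 · ln(1 − (4/3)·0.166667) = −0.75 · ln(0.777777) = −0.75 · (-0.251315) = 0.1885.

0.1885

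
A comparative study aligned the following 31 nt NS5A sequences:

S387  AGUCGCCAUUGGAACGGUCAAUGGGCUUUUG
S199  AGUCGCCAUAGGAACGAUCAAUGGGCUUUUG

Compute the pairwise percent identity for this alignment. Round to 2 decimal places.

93.55%

Mismatches occur at site 10 (U→A), site 17 (G→A).
29 of the 31 sites match, so the percent identity is 29/31 × 100 = 93.55%.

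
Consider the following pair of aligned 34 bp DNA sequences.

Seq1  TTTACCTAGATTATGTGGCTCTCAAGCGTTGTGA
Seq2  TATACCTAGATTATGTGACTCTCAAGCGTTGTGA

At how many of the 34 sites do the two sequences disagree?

2

Differing sites — 2:T/A; 18:G/A.
That gives 2 mismatches out of 34 aligned sites, so the Hamming distance is 2.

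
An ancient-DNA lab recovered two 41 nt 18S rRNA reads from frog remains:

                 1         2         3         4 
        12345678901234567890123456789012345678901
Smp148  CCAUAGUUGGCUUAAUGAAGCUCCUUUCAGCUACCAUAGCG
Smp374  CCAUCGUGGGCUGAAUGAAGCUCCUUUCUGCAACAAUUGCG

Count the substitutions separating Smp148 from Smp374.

Differing sites — 5:A/C; 8:U/G; 13:U/G; 29:A/U; 32:U/A; 35:C/A; 38:A/U.
That gives 7 mismatches out of 41 aligned sites, so the Hamming distance is 7.

7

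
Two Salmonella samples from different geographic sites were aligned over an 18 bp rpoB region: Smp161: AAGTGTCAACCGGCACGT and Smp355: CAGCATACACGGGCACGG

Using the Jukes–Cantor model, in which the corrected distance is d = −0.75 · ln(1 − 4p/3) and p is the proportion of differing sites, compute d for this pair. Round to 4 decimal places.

Differing sites — 1:A/C; 4:T/C; 5:G/A; 7:C/A; 8:A/C; 11:C/G; 18:T/G.
p = 7/18 = 0.388889.
d = −0.75 · ln(1 − (4/3)·0.388889) = −0.75 · ln(0.481481) = −0.75 · (-0.730889) = 0.5482.

0.5482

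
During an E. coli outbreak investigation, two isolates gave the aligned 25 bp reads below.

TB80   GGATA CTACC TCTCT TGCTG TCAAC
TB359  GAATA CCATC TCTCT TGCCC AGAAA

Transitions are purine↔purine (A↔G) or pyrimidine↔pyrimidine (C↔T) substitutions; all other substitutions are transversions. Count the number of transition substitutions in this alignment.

4

Mismatches occur at site 2 (G/A, transition), site 7 (T/C, transition), site 9 (C/T, transition), site 19 (T/C, transition), site 20 (G/C, transversion), site 21 (T/A, transversion), site 22 (C/G, transversion), site 25 (C/A, transversion).
Of the 8 differences, 4 transitions and 4 transversions, so the answer is 4.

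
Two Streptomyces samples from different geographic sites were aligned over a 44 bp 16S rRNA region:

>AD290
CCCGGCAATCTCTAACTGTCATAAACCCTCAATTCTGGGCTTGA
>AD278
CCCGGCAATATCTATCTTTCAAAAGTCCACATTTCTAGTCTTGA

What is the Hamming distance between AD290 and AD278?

10

Differing sites — 10:C/A; 15:A/T; 18:G/T; 22:T/A; 25:A/G; 26:C/T; 29:T/A; 32:A/T; 37:G/A; 39:G/T.
That gives 10 mismatches out of 44 aligned sites, so the Hamming distance is 10.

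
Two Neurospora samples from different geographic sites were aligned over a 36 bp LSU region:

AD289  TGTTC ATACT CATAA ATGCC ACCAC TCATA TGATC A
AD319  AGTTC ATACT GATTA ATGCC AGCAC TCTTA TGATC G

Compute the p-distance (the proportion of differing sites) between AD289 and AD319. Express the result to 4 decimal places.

0.1667

Differing sites — 1:T/A; 11:C/G; 14:A/T; 22:C/G; 28:A/T; 36:A/G.
There are 6 differences over 36 sites, so p = 6/36 = 0.1667.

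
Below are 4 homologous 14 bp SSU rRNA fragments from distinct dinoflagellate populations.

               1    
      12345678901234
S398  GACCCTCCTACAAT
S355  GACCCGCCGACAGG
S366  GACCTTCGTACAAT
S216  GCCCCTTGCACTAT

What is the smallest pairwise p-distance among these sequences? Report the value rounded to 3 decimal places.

Pairwise Hamming distances:
  S398 vs S355: 4
  S398 vs S366: 2
  S398 vs S216: 5
  S355 vs S366: 6
  S355 vs S216: 8
  S366 vs S216: 5
The smallest is 2 mismatches, between S398 and S366; p = 2/14 = 0.143.

0.143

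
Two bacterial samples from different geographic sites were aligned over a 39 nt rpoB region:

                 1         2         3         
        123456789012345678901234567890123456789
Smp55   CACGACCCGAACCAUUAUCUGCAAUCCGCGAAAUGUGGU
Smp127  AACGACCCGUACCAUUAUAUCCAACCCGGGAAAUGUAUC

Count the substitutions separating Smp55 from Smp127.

The sequences differ at positions 1 (C/A), 10 (A/U), 19 (C/A), 21 (G/C), 25 (U/C), 29 (C/G), 37 (G/A), 38 (G/U), 39 (U/C).
That gives 9 mismatches out of 39 aligned sites, so the Hamming distance is 9.

9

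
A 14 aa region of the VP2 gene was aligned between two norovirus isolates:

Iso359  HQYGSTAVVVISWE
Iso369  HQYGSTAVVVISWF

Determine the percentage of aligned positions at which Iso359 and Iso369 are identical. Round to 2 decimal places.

Differing sites — 14:E/F.
13 of the 14 sites match, so the percent identity is 13/14 × 100 = 92.86%.

92.86%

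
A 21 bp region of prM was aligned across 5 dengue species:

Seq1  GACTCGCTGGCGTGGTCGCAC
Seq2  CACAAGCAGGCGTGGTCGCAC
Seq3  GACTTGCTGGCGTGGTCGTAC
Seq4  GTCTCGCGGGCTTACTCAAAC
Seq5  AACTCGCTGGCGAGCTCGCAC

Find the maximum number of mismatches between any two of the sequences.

Pairwise Hamming distances:
  Seq1 vs Seq2: 4
  Seq1 vs Seq3: 2
  Seq1 vs Seq4: 7
  Seq1 vs Seq5: 3
  Seq2 vs Seq3: 5
  Seq2 vs Seq4: 10
  Seq2 vs Seq5: 6
  Seq3 vs Seq4: 8
  Seq3 vs Seq5: 5
  Seq4 vs Seq5: 8
The largest is 10, between Seq2 and Seq4.

10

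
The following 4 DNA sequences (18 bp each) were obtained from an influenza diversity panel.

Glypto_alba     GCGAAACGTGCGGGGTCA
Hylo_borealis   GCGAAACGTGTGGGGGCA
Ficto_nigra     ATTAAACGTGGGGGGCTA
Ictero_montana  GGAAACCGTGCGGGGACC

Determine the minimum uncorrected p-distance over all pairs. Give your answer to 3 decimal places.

0.111

Pairwise Hamming distances:
  Glypto_alba vs Hylo_borealis: 2
  Glypto_alba vs Ficto_nigra: 6
  Glypto_alba vs Ictero_montana: 5
  Hylo_borealis vs Ficto_nigra: 6
  Hylo_borealis vs Ictero_montana: 6
  Ficto_nigra vs Ictero_montana: 8
The smallest is 2 mismatches, between Glypto_alba and Hylo_borealis; p = 2/18 = 0.111.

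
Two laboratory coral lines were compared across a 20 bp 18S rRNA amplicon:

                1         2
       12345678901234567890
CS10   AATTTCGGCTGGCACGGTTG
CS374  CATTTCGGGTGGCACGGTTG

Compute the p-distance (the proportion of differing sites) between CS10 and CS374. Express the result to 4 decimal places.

The sequences differ at positions 1 (A/C), 9 (C/G).
There are 2 differences over 20 sites, so p = 2/20 = 0.1000.

0.1000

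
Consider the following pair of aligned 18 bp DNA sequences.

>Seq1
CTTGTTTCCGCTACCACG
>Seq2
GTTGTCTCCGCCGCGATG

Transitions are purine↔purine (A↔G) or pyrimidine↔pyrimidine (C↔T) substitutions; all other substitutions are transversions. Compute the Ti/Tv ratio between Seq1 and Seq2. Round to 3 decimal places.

The sequences differ at positions 1 (C/G, transversion), 6 (T/C, transition), 12 (T/C, transition), 13 (A/G, transition), 15 (C/G, transversion), 17 (C/T, transition).
Of the 6 differences, 4 transitions and 2 transversions, so Ti/Tv = 4/2 = 2.000.

2.000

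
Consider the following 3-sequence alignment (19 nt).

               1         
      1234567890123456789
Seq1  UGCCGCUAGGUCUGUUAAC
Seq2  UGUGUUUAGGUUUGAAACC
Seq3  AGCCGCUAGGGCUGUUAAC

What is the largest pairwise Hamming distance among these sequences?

10

Pairwise Hamming distances:
  Seq1 vs Seq2: 8
  Seq1 vs Seq3: 2
  Seq2 vs Seq3: 10
The largest is 10, between Seq2 and Seq3.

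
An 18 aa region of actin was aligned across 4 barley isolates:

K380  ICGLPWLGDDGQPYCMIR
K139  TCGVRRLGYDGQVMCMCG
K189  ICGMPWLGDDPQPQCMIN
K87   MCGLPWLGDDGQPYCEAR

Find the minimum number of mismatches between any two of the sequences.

Pairwise Hamming distances:
  K380 vs K139: 9
  K380 vs K189: 4
  K380 vs K87: 3
  K139 vs K189: 10
  K139 vs K87: 10
  K189 vs K87: 7
The smallest is 3, between K380 and K87.

3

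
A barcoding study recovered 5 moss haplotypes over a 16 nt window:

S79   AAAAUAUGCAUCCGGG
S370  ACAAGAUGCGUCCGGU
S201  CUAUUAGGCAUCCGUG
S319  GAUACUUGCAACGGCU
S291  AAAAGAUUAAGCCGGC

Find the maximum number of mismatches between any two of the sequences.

Pairwise Hamming distances:
  S79 vs S370: 4
  S79 vs S201: 5
  S79 vs S319: 8
  S79 vs S291: 5
  S370 vs S201: 8
  S370 vs S319: 9
  S370 vs S291: 6
  S201 vs S319: 11
  S201 vs S291: 10
  S319 vs S291: 10
The largest is 11, between S201 and S319.

11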